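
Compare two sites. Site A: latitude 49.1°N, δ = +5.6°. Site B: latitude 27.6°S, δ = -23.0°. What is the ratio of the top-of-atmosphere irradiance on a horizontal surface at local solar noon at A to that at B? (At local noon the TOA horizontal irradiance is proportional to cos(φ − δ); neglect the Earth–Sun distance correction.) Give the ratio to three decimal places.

0.728

A: cos θ_z = cos(49.1° − (5.6°)) = 0.7254.
B: cos θ_z = cos(-27.6° − (-23.0°)) = 0.9968.
Ratio A/B = 0.7254 / 0.9968 = 0.7277.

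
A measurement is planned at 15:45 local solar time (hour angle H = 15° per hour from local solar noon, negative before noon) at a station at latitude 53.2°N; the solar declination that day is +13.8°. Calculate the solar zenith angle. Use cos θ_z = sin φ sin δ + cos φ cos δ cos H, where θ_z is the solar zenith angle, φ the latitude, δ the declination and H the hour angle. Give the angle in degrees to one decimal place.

Hour angle H = 15° × (15.75 − 12) = 56.25°.
cos θ_z = sin φ sin δ + cos φ cos δ cos H = (0.8007)(0.2385) + (0.5990)(0.9711)(0.5556) = 0.5142.
θ_z = arccos(0.5142) = 59.06°.

59.1°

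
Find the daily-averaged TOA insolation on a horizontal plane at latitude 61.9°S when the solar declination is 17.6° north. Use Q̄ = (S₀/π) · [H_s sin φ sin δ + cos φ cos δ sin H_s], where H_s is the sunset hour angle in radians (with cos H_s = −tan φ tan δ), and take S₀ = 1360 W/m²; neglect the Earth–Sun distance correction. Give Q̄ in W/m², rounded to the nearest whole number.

The sunset hour angle satisfies cos H_s = −tan φ tan δ = 0.5941, giving H_s = 53.55°. In radians, H_s = 0.9346.
H_s sin φ sin δ = 0.9346 × -0.8821 × 0.3024 = -0.2493.
cos φ cos δ sin H_s = 0.4710 × 0.9532 × 0.8044 = 0.3611.
Q̄ = (1360/π) × (-0.2493 + 0.3611) = 432.90 × 0.1118 = 48.40 W/m².

48 W/m²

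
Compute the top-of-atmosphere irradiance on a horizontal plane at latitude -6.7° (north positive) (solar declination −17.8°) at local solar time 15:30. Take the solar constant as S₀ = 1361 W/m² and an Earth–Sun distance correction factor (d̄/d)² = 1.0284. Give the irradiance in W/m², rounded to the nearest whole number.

856 W/m²

Hour angle H = 15° × (15.5 − 12) = 52.50°.
cos θ_z = sin(-6.7°) sin(-17.8°) + cos(-6.7°) cos(-17.8°) cos(52.50°) = 0.0357 + 0.5757 = 0.6114.
Top-of-atmosphere irradiance = S₀ (d̄/d)² cos θ_z = 1361 × 1.0284 × 0.6114 = 855.75 W/m².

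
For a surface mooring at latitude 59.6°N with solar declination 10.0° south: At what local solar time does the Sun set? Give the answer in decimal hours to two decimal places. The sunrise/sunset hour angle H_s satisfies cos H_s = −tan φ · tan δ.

The sunset hour angle satisfies cos H_s = −tan φ tan δ = 0.3005, giving H_s = 72.51°.
Sunset is at 12 + H_s/15 = 12 + 4.834 = 16.834 h local solar time.

16.83 h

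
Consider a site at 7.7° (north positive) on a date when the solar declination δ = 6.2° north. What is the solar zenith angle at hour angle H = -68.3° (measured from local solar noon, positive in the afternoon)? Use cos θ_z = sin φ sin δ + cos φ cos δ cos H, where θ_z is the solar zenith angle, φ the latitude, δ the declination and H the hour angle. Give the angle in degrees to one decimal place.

67.7°

cos θ_z = sin(7.7°) sin(6.2°) + cos(7.7°) cos(6.2°) cos(-68.30°) = 0.0145 + 0.3643 = 0.3788.
θ_z = arccos(0.3788) = 67.74°.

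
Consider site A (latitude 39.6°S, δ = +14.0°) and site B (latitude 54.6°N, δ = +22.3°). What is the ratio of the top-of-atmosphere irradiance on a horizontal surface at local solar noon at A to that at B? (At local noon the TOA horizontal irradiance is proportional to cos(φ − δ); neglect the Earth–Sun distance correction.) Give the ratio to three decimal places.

A: cos θ_z = cos(-39.6° − (14.0°)) = 0.5934.
B: cos θ_z = cos(54.6° − (22.3°)) = 0.8453.
Ratio A/B = 0.5934 / 0.8453 = 0.7020.

0.702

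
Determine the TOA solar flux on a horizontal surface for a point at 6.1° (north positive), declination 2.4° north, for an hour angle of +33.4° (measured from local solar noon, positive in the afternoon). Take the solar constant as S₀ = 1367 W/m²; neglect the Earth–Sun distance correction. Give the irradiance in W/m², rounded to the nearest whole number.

cos θ_z = sin φ sin δ + cos φ cos δ cos H = (0.1063)(0.0419) + (0.9943)(0.9991)(0.8348) = 0.8337.
Top-of-atmosphere irradiance = S₀ cos θ_z = 1367 × 0.8337 = 1139.67 W/m².

1140 W/m²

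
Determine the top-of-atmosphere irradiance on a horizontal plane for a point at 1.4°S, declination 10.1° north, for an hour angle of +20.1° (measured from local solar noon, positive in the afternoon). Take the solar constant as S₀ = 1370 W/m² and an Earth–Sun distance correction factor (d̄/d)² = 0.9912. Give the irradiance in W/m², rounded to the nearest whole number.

cos θ_z = sin(-1.4°) sin(10.1°) + cos(-1.4°) cos(10.1°) cos(20.10°) = -0.0043 + 0.9243 = 0.9200.
Top-of-atmosphere irradiance = S₀ (d̄/d)² cos θ_z = 1370 × 0.9912 × 0.9200 = 1249.31 W/m².

1249 W/m²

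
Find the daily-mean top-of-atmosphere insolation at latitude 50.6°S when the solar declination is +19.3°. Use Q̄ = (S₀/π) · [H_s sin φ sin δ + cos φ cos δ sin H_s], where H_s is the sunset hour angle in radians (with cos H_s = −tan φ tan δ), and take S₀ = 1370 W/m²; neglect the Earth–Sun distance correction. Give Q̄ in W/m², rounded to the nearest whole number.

The sunset hour angle satisfies cos H_s = −tan φ tan δ = 0.4263, giving H_s = 64.77°. In radians, H_s = 1.1304.
H_s sin φ sin δ = 1.1304 × -0.7727 × 0.3305 = -0.2887.
cos φ cos δ sin H_s = 0.6347 × 0.9438 × 0.9046 = 0.5419.
Q̄ = (1370/π) × (-0.2887 + 0.5419) = 436.08 × 0.2532 = 110.42 W/m².

110 W/m²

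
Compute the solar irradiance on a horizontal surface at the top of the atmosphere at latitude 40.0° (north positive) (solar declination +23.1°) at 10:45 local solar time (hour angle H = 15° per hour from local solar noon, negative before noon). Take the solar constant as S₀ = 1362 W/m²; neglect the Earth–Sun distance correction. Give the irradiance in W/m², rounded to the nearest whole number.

1252 W/m²

Hour angle H = 15° × (10.75 − 12) = -18.75°.
cos θ_z = sin(40.0°) sin(23.1°) + cos(40.0°) cos(23.1°) cos(-18.75°) = 0.2522 + 0.6672 = 0.9194.
Top-of-atmosphere irradiance = S₀ cos θ_z = 1362 × 0.9194 = 1252.22 W/m².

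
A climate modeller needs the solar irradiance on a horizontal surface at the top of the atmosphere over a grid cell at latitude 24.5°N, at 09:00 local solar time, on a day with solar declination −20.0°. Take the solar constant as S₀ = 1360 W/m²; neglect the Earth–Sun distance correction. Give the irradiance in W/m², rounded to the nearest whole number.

629 W/m²

Hour angle H = 15° × (9 − 12) = -45.00°.
cos θ_z = sin(24.5°) sin(-20.0°) + cos(24.5°) cos(-20.0°) cos(-45.00°) = -0.1418 + 0.6046 = 0.4628.
Top-of-atmosphere irradiance = S₀ cos θ_z = 1360 × 0.4628 = 629.41 W/m².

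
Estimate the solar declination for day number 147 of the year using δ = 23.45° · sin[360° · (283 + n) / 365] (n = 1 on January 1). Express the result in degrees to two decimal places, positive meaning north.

360 × (283 + 147) / 365 = 424.110°; sin(424.110°) = 0.8996.
δ = 23.45 × 0.8996 = 21.096° ≈ +21.10°.

+21.10°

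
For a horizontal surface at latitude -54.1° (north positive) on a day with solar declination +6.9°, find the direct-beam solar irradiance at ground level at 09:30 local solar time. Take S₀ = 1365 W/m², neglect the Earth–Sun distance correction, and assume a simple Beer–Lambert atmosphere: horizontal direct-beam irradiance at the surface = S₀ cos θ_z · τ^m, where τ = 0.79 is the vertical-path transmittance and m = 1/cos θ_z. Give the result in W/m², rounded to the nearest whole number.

261 W/m²

Hour angle H = 15° × (9.5 − 12) = -37.50°.
cos θ_z = sin φ sin δ + cos φ cos δ cos H = (-0.8100)(0.1201) + (0.5864)(0.9928)(0.7934) = 0.3646.
Air mass m = 1/cos θ_z = 1/0.3646 = 2.743; τ^m = 0.79^2.743 = 0.5238.
Surface direct beam = 1365 × 0.3646 × 0.5238 = 260.68 W/m².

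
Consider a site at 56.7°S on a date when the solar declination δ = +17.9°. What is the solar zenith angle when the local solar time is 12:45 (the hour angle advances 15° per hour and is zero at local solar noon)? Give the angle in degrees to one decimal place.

Hour angle H = 15° × (12.75 − 12) = 11.25°.
cos θ_z = sin(-56.7°) sin(17.9°) + cos(-56.7°) cos(17.9°) cos(11.25°) = -0.2569 + 0.5124 = 0.2555.
θ_z = arccos(0.2555) = 75.20°.

75.2°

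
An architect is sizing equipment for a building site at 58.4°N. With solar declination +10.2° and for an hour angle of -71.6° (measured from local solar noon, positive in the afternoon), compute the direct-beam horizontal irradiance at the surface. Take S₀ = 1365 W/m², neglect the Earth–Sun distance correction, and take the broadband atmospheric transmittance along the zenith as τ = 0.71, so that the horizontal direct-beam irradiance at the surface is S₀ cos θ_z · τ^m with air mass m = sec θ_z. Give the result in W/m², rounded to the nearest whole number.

With φ = 58.4°, δ = 10.2°, H = -71.60°: sin φ sin δ = 0.1508, cos φ cos δ cos H = 0.1628, so cos θ_z = 0.3136.
Air mass m = 1/cos θ_z = 1/0.3136 = 3.189; τ^m = 0.71^3.189 = 0.3355.
Surface direct beam = 1365 × 0.3136 × 0.3355 = 143.62 W/m².

144 W/m²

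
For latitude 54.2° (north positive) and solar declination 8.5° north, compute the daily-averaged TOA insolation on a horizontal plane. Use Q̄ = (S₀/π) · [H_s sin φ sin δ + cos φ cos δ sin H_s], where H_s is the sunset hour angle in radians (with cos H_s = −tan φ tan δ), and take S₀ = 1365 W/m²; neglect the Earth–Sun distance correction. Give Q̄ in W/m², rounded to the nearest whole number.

−tan φ tan δ = −(1.3865)(0.1495) = -0.2073; H_s = arccos(-0.2073) = 101.96°. In radians, H_s = 1.7795.
H_s sin φ sin δ = 1.7795 × 0.8111 × 0.1478 = 0.2133.
cos φ cos δ sin H_s = 0.5850 × 0.9890 × 0.9783 = 0.5660.
Q̄ = (1365/π) × (0.2133 + 0.5660) = 434.49 × 0.7793 = 338.60 W/m².

339 W/m²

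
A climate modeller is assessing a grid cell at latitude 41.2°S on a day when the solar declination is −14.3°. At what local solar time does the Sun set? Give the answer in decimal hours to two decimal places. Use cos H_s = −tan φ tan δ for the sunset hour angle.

The sunset hour angle satisfies cos H_s = −tan φ tan δ = -0.2231, giving H_s = 102.89°.
Sunset is at 12 + H_s/15 = 12 + 6.859 = 18.859 h local solar time.

18.86 h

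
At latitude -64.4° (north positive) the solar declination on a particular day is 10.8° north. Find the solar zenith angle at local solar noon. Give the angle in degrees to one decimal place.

75.2°

At local solar noon the hour angle is zero, so the zenith angle is |φ − δ| = |-64.4° − (10.8°)| = 75.2°.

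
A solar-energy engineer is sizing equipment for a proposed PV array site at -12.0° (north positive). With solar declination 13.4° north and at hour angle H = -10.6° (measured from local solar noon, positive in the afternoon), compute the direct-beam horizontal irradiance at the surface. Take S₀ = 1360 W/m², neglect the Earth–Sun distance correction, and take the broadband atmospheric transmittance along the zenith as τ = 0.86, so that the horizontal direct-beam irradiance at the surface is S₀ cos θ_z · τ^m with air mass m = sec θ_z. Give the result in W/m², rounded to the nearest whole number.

1018 W/m²

cos θ_z = sin φ sin δ + cos φ cos δ cos H = (-0.2079)(0.2317) + (0.9781)(0.9728)(0.9829) = 0.8871.
Air mass m = 1/cos θ_z = 1/0.8871 = 1.127; τ^m = 0.86^1.127 = 0.8437.
Surface direct beam = 1360 × 0.8871 × 0.8437 = 1017.89 W/m².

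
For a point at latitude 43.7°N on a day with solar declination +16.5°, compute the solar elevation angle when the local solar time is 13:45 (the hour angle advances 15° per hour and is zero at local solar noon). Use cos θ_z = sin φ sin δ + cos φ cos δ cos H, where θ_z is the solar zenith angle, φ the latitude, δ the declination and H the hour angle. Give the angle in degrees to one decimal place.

Hour angle H = 15° × (13.75 − 12) = 26.25°.
cos θ_z = sin φ sin δ + cos φ cos δ cos H = (0.6909)(0.2840) + (0.7230)(0.9588)(0.8969) = 0.8180.
θ_z = arccos(0.8180) = 35.11°, so the elevation is 90° − 35.11° = 54.89°.

54.9°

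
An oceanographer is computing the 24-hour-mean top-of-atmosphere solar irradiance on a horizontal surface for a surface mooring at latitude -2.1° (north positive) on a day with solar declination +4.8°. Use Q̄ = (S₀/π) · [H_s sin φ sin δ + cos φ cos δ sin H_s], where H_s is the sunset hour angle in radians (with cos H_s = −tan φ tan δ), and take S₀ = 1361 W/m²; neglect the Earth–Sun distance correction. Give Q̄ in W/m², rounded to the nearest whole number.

The sunset hour angle satisfies cos H_s = −tan φ tan δ = 0.0031, giving H_s = 89.82°. In radians, H_s = 1.5677.
H_s sin φ sin δ = 1.5677 × -0.0366 × 0.0837 = -0.0048.
cos φ cos δ sin H_s = 0.9993 × 0.9965 × 1.0000 = 0.9958.
Q̄ = (1361/π) × (-0.0048 + 0.9958) = 433.22 × 0.9910 = 429.32 W/m².

429 W/m²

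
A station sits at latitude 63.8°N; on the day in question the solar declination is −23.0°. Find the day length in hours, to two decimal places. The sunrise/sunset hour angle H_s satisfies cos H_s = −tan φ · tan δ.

4.05 hours

cos H_s = −tan(63.8°) · tan(-23.0°) = 0.8626, so H_s = arccos(0.8626) = 30.39°.
Day length = 2 H_s / 15° h⁻¹ = 60.78° / 15 = 4.052 h.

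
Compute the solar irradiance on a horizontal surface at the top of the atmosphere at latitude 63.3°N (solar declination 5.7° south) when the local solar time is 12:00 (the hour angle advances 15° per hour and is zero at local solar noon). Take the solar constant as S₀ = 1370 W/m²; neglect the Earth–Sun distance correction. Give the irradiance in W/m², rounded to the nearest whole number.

491 W/m²

Hour angle H = 15° × (12 − 12) = 0.00°.
cos θ_z = sin(63.3°) sin(-5.7°) + cos(63.3°) cos(-5.7°) cos(0.00°) = -0.0887 + 0.4471 = 0.3584.
Top-of-atmosphere irradiance = S₀ cos θ_z = 1370 × 0.3584 = 491.01 W/m².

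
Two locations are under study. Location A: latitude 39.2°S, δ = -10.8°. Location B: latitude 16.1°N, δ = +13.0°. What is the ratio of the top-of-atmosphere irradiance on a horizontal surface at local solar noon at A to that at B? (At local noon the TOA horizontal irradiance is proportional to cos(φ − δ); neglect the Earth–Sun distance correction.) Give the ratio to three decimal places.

A: cos θ_z = cos(-39.2° − (-10.8°)) = 0.8796.
B: cos θ_z = cos(16.1° − (13.0°)) = 0.9985.
Ratio A/B = 0.8796 / 0.9985 = 0.8809.

0.881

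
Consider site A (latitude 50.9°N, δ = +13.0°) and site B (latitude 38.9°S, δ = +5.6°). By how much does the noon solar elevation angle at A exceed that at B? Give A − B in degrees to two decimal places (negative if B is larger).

+6.60°

A: 90° − |50.9 − (13.0)| = 52.10°.
B: 90° − |-38.9 − (5.6)| = 45.50°.
A − B = 52.10 − 45.50 = 6.60°.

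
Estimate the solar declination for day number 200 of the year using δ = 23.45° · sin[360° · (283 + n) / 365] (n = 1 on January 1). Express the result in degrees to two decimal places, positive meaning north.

360 × (283 + 200) / 365 = 476.384°; sin(476.384°) = 0.8958.
δ = 23.45 × 0.8958 = 21.007° ≈ +21.01°.

+21.01°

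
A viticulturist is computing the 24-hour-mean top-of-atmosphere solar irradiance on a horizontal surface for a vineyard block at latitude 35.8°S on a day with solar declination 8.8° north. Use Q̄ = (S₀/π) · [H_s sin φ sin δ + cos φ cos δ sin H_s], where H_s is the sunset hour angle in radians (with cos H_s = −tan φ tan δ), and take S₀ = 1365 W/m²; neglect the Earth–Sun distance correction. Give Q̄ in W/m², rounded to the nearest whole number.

The sunset hour angle satisfies cos H_s = −tan φ tan δ = 0.1117, giving H_s = 83.59°. In radians, H_s = 1.4589.
H_s sin φ sin δ = 1.4589 × -0.5850 × 0.1530 = -0.1306.
cos φ cos δ sin H_s = 0.8111 × 0.9882 × 0.9937 = 0.7965.
Q̄ = (1365/π) × (-0.1306 + 0.7965) = 434.49 × 0.6659 = 289.33 W/m².

289 W/m²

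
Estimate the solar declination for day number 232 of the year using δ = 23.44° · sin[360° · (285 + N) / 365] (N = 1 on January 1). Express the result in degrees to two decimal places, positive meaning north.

360 × (285 + 232) / 365 = 509.918°; sin(509.918°) = 0.5012.
δ = 23.44 × 0.5012 = 11.748° ≈ +11.75°.

+11.75°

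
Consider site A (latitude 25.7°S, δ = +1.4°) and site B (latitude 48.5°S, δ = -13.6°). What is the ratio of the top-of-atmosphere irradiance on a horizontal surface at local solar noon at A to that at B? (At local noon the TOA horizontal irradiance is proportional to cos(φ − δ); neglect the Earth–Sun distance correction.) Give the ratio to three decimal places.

1.085

A: cos θ_z = cos(-25.7° − (1.4°)) = 0.8902.
B: cos θ_z = cos(-48.5° − (-13.6°)) = 0.8202.
Ratio A/B = 0.8902 / 0.8202 = 1.0853.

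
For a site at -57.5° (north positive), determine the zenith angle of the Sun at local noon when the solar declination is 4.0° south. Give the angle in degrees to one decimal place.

At local solar noon the hour angle is zero, so the zenith angle is |φ − δ| = |-57.5° − (-4.0°)| = 53.5°.

53.5°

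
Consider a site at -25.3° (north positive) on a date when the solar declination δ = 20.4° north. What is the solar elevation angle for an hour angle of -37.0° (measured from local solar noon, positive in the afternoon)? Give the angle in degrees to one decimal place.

31.9°

cos θ_z = sin φ sin δ + cos φ cos δ cos H = (-0.4274)(0.3486) + (0.9041)(0.9373)(0.7986) = 0.5278.
θ_z = arccos(0.5278) = 58.14°, so the elevation is 90° − 58.14° = 31.86°.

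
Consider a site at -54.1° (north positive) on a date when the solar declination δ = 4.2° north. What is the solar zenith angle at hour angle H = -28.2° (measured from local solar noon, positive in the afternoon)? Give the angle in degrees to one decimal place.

With φ = -54.1°, δ = 4.2°, H = -28.20°: sin φ sin δ = -0.0593, cos φ cos δ cos H = 0.5154, so cos θ_z = 0.4561.
θ_z = arccos(0.4561) = 62.86°.

62.9°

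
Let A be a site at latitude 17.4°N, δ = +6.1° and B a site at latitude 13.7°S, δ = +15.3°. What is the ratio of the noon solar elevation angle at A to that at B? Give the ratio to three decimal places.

1.290

A: 90° − |17.4 − (6.1)| = 78.70°.
B: 90° − |-13.7 − (15.3)| = 61.00°.
Ratio A/B = 78.7000 / 61.0000 = 1.2902.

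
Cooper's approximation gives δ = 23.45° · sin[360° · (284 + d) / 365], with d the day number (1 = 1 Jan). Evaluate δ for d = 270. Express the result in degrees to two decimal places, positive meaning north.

360 × (284 + 270) / 365 = 546.411°; sin(546.411°) = -0.1117.
δ = 23.45 × -0.1117 = -2.619° ≈ -2.62°.

-2.62°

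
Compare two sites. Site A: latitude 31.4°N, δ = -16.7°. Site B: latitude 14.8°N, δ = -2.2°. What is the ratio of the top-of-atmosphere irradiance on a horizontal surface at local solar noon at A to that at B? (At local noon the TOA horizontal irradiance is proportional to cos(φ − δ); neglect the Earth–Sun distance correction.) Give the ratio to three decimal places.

0.698

A: cos θ_z = cos(31.4° − (-16.7°)) = 0.6678.
B: cos θ_z = cos(14.8° − (-2.2°)) = 0.9563.
Ratio A/B = 0.6678 / 0.9563 = 0.6983.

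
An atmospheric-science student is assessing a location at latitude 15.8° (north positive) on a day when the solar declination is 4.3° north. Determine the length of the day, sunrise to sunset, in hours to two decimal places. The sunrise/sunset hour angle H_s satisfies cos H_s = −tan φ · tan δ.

The sunset hour angle satisfies cos H_s = −tan φ tan δ = -0.0213, giving H_s = 91.22°.
Day length = 2 H_s / 15° h⁻¹ = 182.44° / 15 = 12.163 h.

12.16 hours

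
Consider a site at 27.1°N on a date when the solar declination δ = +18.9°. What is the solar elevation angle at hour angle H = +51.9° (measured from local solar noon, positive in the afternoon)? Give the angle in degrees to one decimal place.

41.9°

cos θ_z = sin(27.1°) sin(18.9°) + cos(27.1°) cos(18.9°) cos(51.90°) = 0.1476 + 0.5197 = 0.6673.
θ_z = arccos(0.6673) = 48.14°, so the elevation is 90° − 48.14° = 41.86°.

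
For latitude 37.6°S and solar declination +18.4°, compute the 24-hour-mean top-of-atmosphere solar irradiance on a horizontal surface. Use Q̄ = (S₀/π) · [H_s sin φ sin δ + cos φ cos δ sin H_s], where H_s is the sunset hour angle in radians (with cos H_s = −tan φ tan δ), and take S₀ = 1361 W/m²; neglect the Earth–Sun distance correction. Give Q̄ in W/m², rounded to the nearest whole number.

The sunset hour angle satisfies cos H_s = −tan φ tan δ = 0.2562, giving H_s = 75.16°. In radians, H_s = 1.3118.
H_s sin φ sin δ = 1.3118 × -0.6101 × 0.3156 = -0.2526.
cos φ cos δ sin H_s = 0.7923 × 0.9489 × 0.9666 = 0.7267.
Q̄ = (1361/π) × (-0.2526 + 0.7267) = 433.22 × 0.4741 = 205.39 W/m².

205 W/m²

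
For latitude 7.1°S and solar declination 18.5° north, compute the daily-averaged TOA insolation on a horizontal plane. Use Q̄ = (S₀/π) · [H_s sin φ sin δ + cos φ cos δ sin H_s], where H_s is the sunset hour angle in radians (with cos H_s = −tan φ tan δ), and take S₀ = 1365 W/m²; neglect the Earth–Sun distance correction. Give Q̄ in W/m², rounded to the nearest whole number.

cos H_s = −tan(-7.1°) · tan(18.5°) = 0.0417, so H_s = arccos(0.0417) = 87.61°. In radians, H_s = 1.5291.
H_s sin φ sin δ = 1.5291 × -0.1236 × 0.3173 = -0.0600.
cos φ cos δ sin H_s = 0.9923 × 0.9483 × 0.9991 = 0.9402.
Q̄ = (1365/π) × (-0.0600 + 0.9402) = 434.49 × 0.8802 = 382.44 W/m².

382 W/m²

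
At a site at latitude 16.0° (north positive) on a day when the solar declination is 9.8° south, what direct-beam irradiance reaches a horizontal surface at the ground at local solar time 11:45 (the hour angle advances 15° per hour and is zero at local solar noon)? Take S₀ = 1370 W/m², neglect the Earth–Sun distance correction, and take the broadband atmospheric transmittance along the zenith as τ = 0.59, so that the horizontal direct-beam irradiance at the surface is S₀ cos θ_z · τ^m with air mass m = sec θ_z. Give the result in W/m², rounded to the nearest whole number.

684 W/m²

Hour angle H = 15° × (11.75 − 12) = -3.75°.
With φ = 16.0°, δ = -9.8°, H = -3.75°: sin φ sin δ = -0.0469, cos φ cos δ cos H = 0.9452, so cos θ_z = 0.8983.
Air mass m = 1/cos θ_z = 1/0.8983 = 1.113; τ^m = 0.59^1.113 = 0.5559.
Surface direct beam = 1370 × 0.8983 × 0.5559 = 684.13 W/m².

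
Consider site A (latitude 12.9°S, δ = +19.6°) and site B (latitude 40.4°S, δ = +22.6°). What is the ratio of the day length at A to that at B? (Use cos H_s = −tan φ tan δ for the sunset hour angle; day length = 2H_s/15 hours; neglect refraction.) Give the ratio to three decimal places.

1.232

A: H_s = arccos(−tan -12.9° · tan 19.6°) = 85.32°, so 2H_s/15 = 11.3760 h.
B: H_s = arccos(−tan -40.4° · tan 22.6°) = 69.25°, so 2H_s/15 = 9.2333 h.
Ratio A/B = 11.3760 / 9.2333 = 1.2321.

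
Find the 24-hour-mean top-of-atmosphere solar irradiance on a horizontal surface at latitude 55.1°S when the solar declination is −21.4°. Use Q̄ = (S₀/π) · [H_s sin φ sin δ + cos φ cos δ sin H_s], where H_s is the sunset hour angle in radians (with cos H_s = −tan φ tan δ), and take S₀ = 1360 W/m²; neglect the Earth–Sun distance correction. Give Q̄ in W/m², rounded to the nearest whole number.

472 W/m²

−tan φ tan δ = −(-1.4335)(-0.3919) = -0.5618; H_s = arccos(-0.5618) = 124.18°. In radians, H_s = 2.1673.
H_s sin φ sin δ = 2.1673 × -0.8202 × -0.3649 = 0.6487.
cos φ cos δ sin H_s = 0.5721 × 0.9311 × 0.8273 = 0.4407.
Q̄ = (1360/π) × (0.6487 + 0.4407) = 432.90 × 1.0894 = 471.60 W/m².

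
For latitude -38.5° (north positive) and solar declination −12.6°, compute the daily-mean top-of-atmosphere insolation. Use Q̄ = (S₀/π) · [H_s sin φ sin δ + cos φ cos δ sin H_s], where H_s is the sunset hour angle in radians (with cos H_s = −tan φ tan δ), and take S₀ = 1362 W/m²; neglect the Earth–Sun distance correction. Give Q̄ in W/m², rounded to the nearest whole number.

cos H_s = −tan(-38.5°) · tan(-12.6°) = -0.1778, so H_s = arccos(-0.1778) = 100.24°. In radians, H_s = 1.7495.
H_s sin φ sin δ = 1.7495 × -0.6225 × -0.2181 = 0.2375.
cos φ cos δ sin H_s = 0.7826 × 0.9759 × 0.9841 = 0.7516.
Q̄ = (1362/π) × (0.2375 + 0.7516) = 433.54 × 0.9891 = 428.81 W/m².

429 W/m²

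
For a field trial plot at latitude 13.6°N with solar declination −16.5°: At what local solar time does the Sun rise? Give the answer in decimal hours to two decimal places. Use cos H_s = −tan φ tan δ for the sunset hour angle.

6.27 h

The sunset hour angle satisfies cos H_s = −tan φ tan δ = 0.0717, giving H_s = 85.89°.
Sunrise is at 12 − H_s/15 = 12 − 5.726 = 6.274 h local solar time.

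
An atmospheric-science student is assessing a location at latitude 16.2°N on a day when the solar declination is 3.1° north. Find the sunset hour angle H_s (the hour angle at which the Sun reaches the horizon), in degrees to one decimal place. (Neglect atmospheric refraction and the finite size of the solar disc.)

90.9°

The sunset hour angle satisfies cos H_s = −tan φ tan δ = -0.0157, giving H_s = 90.90°.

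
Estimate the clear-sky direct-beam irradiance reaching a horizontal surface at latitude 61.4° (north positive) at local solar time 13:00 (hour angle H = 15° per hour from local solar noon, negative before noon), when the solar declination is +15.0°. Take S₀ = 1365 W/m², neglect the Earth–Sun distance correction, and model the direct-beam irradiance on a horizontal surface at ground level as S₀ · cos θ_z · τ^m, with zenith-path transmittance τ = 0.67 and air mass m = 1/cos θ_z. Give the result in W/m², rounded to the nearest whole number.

508 W/m²

Hour angle H = 15° × (13 − 12) = 15.00°.
With φ = 61.4°, δ = 15.0°, H = 15.00°: sin φ sin δ = 0.2272, cos φ cos δ cos H = 0.4466, so cos θ_z = 0.6738.
Air mass m = 1/cos θ_z = 1/0.6738 = 1.484; τ^m = 0.67^1.484 = 0.5519.
Surface direct beam = 1365 × 0.6738 × 0.5519 = 507.60 W/m².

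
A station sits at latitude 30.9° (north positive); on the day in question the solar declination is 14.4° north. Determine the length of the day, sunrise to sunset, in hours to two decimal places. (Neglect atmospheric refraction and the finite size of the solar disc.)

13.18 hours

The sunset hour angle satisfies cos H_s = −tan φ tan δ = -0.1537, giving H_s = 98.84°.
Day length = 2 H_s / 15° h⁻¹ = 197.68° / 15 = 13.179 h.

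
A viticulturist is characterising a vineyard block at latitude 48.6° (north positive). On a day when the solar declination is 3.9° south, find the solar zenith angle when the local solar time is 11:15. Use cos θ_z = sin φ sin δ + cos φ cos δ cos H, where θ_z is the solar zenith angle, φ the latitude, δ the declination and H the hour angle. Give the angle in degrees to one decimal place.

53.4°

Hour angle H = 15° × (11.25 − 12) = -11.25°.
With φ = 48.6°, δ = -3.9°, H = -11.25°: sin φ sin δ = -0.0510, cos φ cos δ cos H = 0.6471, so cos θ_z = 0.5961.
θ_z = arccos(0.5961) = 53.41°.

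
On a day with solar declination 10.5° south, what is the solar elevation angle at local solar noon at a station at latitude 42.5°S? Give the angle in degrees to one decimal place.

At local solar noon the hour angle is zero, so the elevation is 90° − |φ − δ| = 90° − |-42.5° − (-10.5°)| = 90° − 32.0° = 58.0°.

58.0°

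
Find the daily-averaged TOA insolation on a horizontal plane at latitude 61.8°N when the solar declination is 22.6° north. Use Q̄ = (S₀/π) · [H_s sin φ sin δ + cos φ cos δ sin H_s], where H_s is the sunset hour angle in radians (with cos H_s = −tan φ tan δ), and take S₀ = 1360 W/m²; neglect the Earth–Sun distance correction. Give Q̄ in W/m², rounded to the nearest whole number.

480 W/m²

cos H_s = −tan(61.8°) · tan(22.6°) = -0.7763, so H_s = arccos(-0.7763) = 140.92°. In radians, H_s = 2.4595.
H_s sin φ sin δ = 2.4595 × 0.8813 × 0.3843 = 0.8330.
cos φ cos δ sin H_s = 0.4726 × 0.9232 × 0.6304 = 0.2750.
Q̄ = (1360/π) × (0.8330 + 0.2750) = 432.90 × 1.1080 = 479.65 W/m².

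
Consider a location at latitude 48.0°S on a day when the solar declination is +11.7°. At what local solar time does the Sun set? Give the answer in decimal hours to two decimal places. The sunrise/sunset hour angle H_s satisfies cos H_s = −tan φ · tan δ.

cos H_s = −tan(-48.0°) · tan(11.7°) = 0.2300, so H_s = arccos(0.2300) = 76.70°.
Sunset is at 12 + H_s/15 = 12 + 5.113 = 17.113 h local solar time.

17.11 h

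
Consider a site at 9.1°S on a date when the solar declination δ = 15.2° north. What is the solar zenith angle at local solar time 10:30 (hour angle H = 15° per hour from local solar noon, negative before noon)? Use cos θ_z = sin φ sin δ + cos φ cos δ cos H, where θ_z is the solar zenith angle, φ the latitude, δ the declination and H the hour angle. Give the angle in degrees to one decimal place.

33.0°

Hour angle H = 15° × (10.5 − 12) = -22.50°.
cos θ_z = sin(-9.1°) sin(15.2°) + cos(-9.1°) cos(15.2°) cos(-22.50°) = -0.0415 + 0.8803 = 0.8388.
θ_z = arccos(0.8388) = 32.99°.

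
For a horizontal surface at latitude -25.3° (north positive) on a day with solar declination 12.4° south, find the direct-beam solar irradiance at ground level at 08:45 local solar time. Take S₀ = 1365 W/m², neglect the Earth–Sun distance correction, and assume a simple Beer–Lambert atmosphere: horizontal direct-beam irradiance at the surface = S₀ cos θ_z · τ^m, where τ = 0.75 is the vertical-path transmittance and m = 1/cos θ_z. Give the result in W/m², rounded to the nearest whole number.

600 W/m²

Hour angle H = 15° × (8.75 − 12) = -48.75°.
cos θ_z = sin φ sin δ + cos φ cos δ cos H = (-0.4274)(-0.2147) + (0.9041)(0.9767)(0.6593) = 0.6739.
Air mass m = 1/cos θ_z = 1/0.6739 = 1.484; τ^m = 0.75^1.484 = 0.6525.
Surface direct beam = 1365 × 0.6739 × 0.6525 = 600.22 W/m².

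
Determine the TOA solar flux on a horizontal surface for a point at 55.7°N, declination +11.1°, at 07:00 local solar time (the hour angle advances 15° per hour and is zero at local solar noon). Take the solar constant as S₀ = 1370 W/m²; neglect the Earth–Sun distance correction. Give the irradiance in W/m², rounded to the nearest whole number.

Hour angle H = 15° × (7 − 12) = -75.00°.
cos θ_z = sin(55.7°) sin(11.1°) + cos(55.7°) cos(11.1°) cos(-75.00°) = 0.1590 + 0.1431 = 0.3021.
Top-of-atmosphere irradiance = S₀ cos θ_z = 1370 × 0.3021 = 413.88 W/m².

414 W/m²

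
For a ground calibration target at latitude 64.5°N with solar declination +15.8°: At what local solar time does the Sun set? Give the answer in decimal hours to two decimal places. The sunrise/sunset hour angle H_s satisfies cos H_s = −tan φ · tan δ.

cos H_s = −tan(64.5°) · tan(15.8°) = -0.5933, so H_s = arccos(-0.5933) = 126.39°.
Sunset is at 12 + H_s/15 = 12 + 8.426 = 20.426 h local solar time.

20.43 h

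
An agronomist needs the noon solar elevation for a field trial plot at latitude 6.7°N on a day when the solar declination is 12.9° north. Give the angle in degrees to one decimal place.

83.8°

At local solar noon the hour angle is zero, so the elevation is 90° − |φ − δ| = 90° − |6.7° − (12.9°)| = 90° − 6.2° = 83.8°.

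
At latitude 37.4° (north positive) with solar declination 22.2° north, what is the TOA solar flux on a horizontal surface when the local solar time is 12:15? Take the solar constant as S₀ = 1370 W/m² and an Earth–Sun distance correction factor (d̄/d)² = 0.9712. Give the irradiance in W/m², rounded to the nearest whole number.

Hour angle H = 15° × (12.25 − 12) = 3.75°.
cos θ_z = sin φ sin δ + cos φ cos δ cos H = (0.6074)(0.3778) + (0.7944)(0.9259)(0.9979) = 0.9635.
Top-of-atmosphere irradiance = S₀ (d̄/d)² cos θ_z = 1370 × 0.9712 × 0.9635 = 1281.98 W/m².

1282 W/m²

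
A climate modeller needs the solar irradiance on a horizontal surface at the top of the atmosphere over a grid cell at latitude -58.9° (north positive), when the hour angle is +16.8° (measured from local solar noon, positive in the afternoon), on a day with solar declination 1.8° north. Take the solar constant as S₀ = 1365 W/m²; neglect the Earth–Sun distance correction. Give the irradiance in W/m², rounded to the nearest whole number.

638 W/m²

With φ = -58.9°, δ = 1.8°, H = 16.80°: sin φ sin δ = -0.0269, cos φ cos δ cos H = 0.4942, so cos θ_z = 0.4673.
Top-of-atmosphere irradiance = S₀ cos θ_z = 1365 × 0.4673 = 637.86 W/m².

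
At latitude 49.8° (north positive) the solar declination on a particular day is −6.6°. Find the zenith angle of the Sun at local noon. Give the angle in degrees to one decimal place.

56.4°

At local solar noon the hour angle is zero, so the zenith angle is |φ − δ| = |49.8° − (-6.6°)| = 56.4°.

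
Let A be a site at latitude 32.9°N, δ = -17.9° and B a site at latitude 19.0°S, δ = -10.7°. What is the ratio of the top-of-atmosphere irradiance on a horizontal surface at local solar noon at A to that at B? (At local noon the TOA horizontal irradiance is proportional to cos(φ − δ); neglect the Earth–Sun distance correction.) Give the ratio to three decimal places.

A: cos θ_z = cos(32.9° − (-17.9°)) = 0.6320.
B: cos θ_z = cos(-19.0° − (-10.7°)) = 0.9895.
Ratio A/B = 0.6320 / 0.9895 = 0.6387.

0.639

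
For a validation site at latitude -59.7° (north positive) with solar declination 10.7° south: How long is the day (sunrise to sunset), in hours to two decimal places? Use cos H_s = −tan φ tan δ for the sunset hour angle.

14.52 hours

cos H_s = −tan(-59.7°) · tan(-10.7°) = -0.3234, so H_s = arccos(-0.3234) = 108.87°.
Day length = 2 H_s / 15° h⁻¹ = 217.74° / 15 = 14.516 h.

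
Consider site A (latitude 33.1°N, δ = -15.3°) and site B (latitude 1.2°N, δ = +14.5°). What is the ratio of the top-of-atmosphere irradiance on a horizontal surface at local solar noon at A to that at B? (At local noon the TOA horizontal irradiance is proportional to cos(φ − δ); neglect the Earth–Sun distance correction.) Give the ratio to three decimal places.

0.682

A: cos θ_z = cos(33.1° − (-15.3°)) = 0.6639.
B: cos θ_z = cos(1.2° − (14.5°)) = 0.9732.
Ratio A/B = 0.6639 / 0.9732 = 0.6822.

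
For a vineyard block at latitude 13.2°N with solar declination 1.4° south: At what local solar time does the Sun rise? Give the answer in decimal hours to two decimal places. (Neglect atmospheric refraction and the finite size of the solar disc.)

The sunset hour angle satisfies cos H_s = −tan φ tan δ = 0.0057, giving H_s = 89.67°.
Sunrise is at 12 − H_s/15 = 12 − 5.978 = 6.022 h local solar time.

6.02 h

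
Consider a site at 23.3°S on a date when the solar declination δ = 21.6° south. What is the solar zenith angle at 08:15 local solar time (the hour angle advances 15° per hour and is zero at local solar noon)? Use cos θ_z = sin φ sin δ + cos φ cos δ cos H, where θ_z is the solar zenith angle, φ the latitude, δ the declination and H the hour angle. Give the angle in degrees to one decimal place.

51.7°

Hour angle H = 15° × (8.25 − 12) = -56.25°.
With φ = -23.3°, δ = -21.6°, H = -56.25°: sin φ sin δ = 0.1456, cos φ cos δ cos H = 0.4744, so cos θ_z = 0.6200.
θ_z = arccos(0.6200) = 51.68°.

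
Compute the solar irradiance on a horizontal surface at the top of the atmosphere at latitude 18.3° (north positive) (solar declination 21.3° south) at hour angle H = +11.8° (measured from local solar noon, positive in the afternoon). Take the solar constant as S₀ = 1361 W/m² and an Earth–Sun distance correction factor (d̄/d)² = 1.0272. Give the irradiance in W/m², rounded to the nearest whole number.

cos θ_z = sin φ sin δ + cos φ cos δ cos H = (0.3140)(-0.3633) + (0.9494)(0.9317)(0.9789) = 0.7518.
Top-of-atmosphere irradiance = S₀ (d̄/d)² cos θ_z = 1361 × 1.0272 × 0.7518 = 1051.03 W/m².

1051 W/m²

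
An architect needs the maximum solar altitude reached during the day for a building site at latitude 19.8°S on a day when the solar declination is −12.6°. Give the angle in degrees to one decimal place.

82.8°

At local solar noon the hour angle is zero, so the elevation is 90° − |φ − δ| = 90° − |-19.8° − (-12.6°)| = 90° − 7.2° = 82.8°.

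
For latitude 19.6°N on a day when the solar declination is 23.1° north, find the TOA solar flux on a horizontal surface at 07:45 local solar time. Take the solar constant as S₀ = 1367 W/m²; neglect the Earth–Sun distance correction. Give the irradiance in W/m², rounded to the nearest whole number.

Hour angle H = 15° × (7.75 − 12) = -63.75°.
cos θ_z = sin(19.6°) sin(23.1°) + cos(19.6°) cos(23.1°) cos(-63.75°) = 0.1316 + 0.3833 = 0.5149.
Top-of-atmosphere irradiance = S₀ cos θ_z = 1367 × 0.5149 = 703.87 W/m².

704 W/m²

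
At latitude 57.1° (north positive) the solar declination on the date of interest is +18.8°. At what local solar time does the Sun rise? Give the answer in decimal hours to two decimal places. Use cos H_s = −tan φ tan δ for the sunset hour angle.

cos H_s = −tan(57.1°) · tan(18.8°) = -0.5262, so H_s = arccos(-0.5262) = 121.75°.
Sunrise is at 12 − H_s/15 = 12 − 8.117 = 3.883 h local solar time.

3.88 h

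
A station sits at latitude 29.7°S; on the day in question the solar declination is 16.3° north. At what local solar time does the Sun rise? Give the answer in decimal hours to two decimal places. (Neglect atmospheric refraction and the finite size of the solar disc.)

6.64 h

cos H_s = −tan(-29.7°) · tan(16.3°) = 0.1668, so H_s = arccos(0.1668) = 80.40°.
Sunrise is at 12 − H_s/15 = 12 − 5.360 = 6.640 h local solar time.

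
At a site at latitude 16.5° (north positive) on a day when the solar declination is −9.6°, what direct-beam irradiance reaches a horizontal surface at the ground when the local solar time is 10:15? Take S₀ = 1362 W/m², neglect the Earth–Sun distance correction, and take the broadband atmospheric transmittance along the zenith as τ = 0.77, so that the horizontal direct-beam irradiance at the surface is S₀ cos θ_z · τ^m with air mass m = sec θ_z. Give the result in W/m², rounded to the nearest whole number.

787 W/m²

Hour angle H = 15° × (10.25 − 12) = -26.25°.
cos θ_z = sin φ sin δ + cos φ cos δ cos H = (0.2840)(-0.1668) + (0.9588)(0.9860)(0.8969) = 0.8005.
Air mass m = 1/cos θ_z = 1/0.8005 = 1.249; τ^m = 0.77^1.249 = 0.7215.
Surface direct beam = 1362 × 0.8005 × 0.7215 = 786.64 W/m².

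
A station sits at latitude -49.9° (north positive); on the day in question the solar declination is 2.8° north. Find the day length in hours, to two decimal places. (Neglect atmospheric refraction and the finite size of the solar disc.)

cos H_s = −tan(-49.9°) · tan(2.8°) = 0.0581, so H_s = arccos(0.0581) = 86.67°.
Day length = 2 H_s / 15° h⁻¹ = 173.34° / 15 = 11.556 h.

11.56 hours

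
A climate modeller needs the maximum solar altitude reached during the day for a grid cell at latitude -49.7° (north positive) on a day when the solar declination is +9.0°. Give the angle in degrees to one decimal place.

At local solar noon the hour angle is zero, so the elevation is 90° − |φ − δ| = 90° − |-49.7° − (9.0°)| = 90° − 58.7° = 31.3°.

31.3°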